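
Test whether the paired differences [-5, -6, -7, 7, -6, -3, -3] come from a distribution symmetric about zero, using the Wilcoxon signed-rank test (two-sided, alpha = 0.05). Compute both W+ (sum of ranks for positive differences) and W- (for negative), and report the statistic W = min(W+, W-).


Step 1: Drop any zero differences (none here) and take |d_i|.
|d| = [5, 6, 7, 7, 6, 3, 3]
Step 2: Midrank |d_i| (ties get averaged ranks).
ranks: |5|->3, |6|->4.5, |7|->6.5, |7|->6.5, |6|->4.5, |3|->1.5, |3|->1.5
Step 3: Attach original signs; sum ranks with positive sign and with negative sign.
W+ = 6.5 = 6.5
W- = 3 + 4.5 + 6.5 + 4.5 + 1.5 + 1.5 = 21.5
(Check: W+ + W- = 28 should equal n(n+1)/2 = 28.)
Step 4: Test statistic W = min(W+, W-) = 6.5.
Step 5: Ties in |d|, so use the tie-corrected normal approximation.
        E[W] = n(n+1)/4 = 7*8/4 = 14.
        Tie groups: |d|=3 (t=2), |d|=6 (t=2), |d|=7 (t=2); sum(t^3 - t) = 18.
        Var[W] = n(n+1)(2n+1)/24 - sum(t^3-t)/48 = 840/24 - 18/48 = 34.625.
        z = (W - E[W]) / sqrt(Var[W]) = (6.5 - 14) / 5.8843 = -1.2746.
        Two-sided p = 2*Phi(z) = 0.202459.
Step 6: alpha = 0.05. fail to reject H0.

W+ = 6.5, W- = 21.5, W = min = 6.5, p = 0.202459, fail to reject H0.


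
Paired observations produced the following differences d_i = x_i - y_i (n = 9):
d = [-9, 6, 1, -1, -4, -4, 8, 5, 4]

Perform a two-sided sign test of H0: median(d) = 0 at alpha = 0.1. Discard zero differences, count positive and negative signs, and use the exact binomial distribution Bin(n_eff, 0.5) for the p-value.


Step 1: Discard zero differences. Original n = 9; n_eff = number of nonzero differences = 9.
Nonzero differences (with sign): -9, +6, +1, -1, -4, -4, +8, +5, +4
Step 2: Count signs: positive = 5, negative = 4.
Step 3: Under H0: P(positive) = 0.5, so the number of positives S ~ Bin(9, 0.5).
Step 4: Two-sided exact p-value = sum of Bin(9,0.5) probabilities at or below the observed probability = 1.000000.
Step 5: alpha = 0.1. fail to reject H0.

n_eff = 9, pos = 5, neg = 4, p = 1.000000, fail to reject H0.


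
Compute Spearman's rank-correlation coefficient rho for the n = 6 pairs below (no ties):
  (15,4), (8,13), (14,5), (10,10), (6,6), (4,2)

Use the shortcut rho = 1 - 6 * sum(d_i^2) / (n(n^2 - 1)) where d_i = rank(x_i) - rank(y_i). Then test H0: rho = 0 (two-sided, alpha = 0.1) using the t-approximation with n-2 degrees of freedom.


Step 1: Rank x and y separately (midranks; no ties here).
rank(x): 15->6, 8->3, 14->5, 10->4, 6->2, 4->1
rank(y): 4->2, 13->6, 5->3, 10->5, 6->4, 2->1
Step 2: d_i = R_x(i) - R_y(i); compute d_i^2.
  (6-2)^2=16, (3-6)^2=9, (5-3)^2=4, (4-5)^2=1, (2-4)^2=4, (1-1)^2=0
sum(d^2) = 34.
Step 3: rho = 1 - 6*34 / (6*(6^2 - 1)) = 1 - 204/210 = 0.028571.
Step 4: Under H0, t = rho * sqrt((n-2)/(1-rho^2)) = 0.0572 ~ t(4).
Step 5: Two-sided p-value from the t-distribution with 4 df = 0.957155.
Step 6: alpha = 0.1. fail to reject H0.

rho = 0.0286, p = 0.957155, fail to reject H0 at alpha = 0.1.


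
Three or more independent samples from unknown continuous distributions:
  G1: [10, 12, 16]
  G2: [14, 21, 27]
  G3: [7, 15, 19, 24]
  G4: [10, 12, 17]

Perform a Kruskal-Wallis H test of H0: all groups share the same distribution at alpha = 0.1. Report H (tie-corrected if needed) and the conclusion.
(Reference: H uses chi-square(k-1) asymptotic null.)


Step 1: Combine all N = 13 observations and assign midranks.
sorted (value, group, rank): (7,G3,1), (10,G1,2.5), (10,G4,2.5), (12,G1,4.5), (12,G4,4.5), (14,G2,6), (15,G3,7), (16,G1,8), (17,G4,9), (19,G3,10), (21,G2,11), (24,G3,12), (27,G2,13)
Step 2: Sum ranks within each group.
R_1 = 15 (n_1 = 3)
R_2 = 30 (n_2 = 3)
R_3 = 30 (n_3 = 4)
R_4 = 16 (n_4 = 3)
Step 3: H = 12/(N(N+1)) * sum(R_i^2/n_i) - 3(N+1)
     = 12/(13*14) * (15^2/3 + 30^2/3 + 30^2/4 + 16^2/3) - 3*14
     = 0.065934 * 685.333 - 42
     = 3.186813.
Step 4: Ties present; correction factor C = 1 - 12/(13^3 - 13) = 0.994505. Corrected H = 3.186813 / 0.994505 = 3.204420.
Step 5: Under H0, H ~ chi^2(3); p-value = 0.361169.
Step 6: alpha = 0.1. fail to reject H0.

H = 3.2044, df = 3, p = 0.361169, fail to reject H0.


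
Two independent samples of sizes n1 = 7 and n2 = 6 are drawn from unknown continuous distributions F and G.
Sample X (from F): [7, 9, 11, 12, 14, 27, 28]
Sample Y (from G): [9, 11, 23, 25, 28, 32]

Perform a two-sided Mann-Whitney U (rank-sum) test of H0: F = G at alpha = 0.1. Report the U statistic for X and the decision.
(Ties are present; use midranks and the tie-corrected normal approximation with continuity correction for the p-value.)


Step 1: Combine and sort all 13 observations; assign midranks.
sorted (value, group): (7,X), (9,X), (9,Y), (11,X), (11,Y), (12,X), (14,X), (23,Y), (25,Y), (27,X), (28,X), (28,Y), (32,Y)
ranks: 7->1, 9->2.5, 9->2.5, 11->4.5, 11->4.5, 12->6, 14->7, 23->8, 25->9, 27->10, 28->11.5, 28->11.5, 32->13
Step 2: Rank sum for X: R1 = 1 + 2.5 + 4.5 + 6 + 7 + 10 + 11.5 = 42.5.
Step 3: U_X = R1 - n1(n1+1)/2 = 42.5 - 7*8/2 = 42.5 - 28 = 14.5.
       U_Y = n1*n2 - U_X = 42 - 14.5 = 27.5.
Step 4: Ties are present, so use the tie-corrected normal approximation (with continuity correction) for the p-value.
Step 5: p-value = 0.389405; compare to alpha = 0.1. fail to reject H0.

U_X = 14.5, p = 0.389405, fail to reject H0 at alpha = 0.1.


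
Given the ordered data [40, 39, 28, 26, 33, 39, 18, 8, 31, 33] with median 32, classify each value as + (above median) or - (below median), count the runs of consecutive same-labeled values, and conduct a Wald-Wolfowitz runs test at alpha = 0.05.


Step 1: Compute median = 32; label A = above, B = below.
Labels in order: AABBAABBBA  (n_A = 5, n_B = 5)
Step 2: Count runs R = 5.
Step 3: Under H0 (random ordering), E[R] = 2*n_A*n_B/(n_A+n_B) + 1 = 2*5*5/10 + 1 = 6.0000.
        Var[R] = 2*n_A*n_B*(2*n_A*n_B - n_A - n_B) / ((n_A+n_B)^2 * (n_A+n_B-1)) = 2000/900 = 2.2222.
        SD[R] = 1.4907.
Step 4: Continuity-corrected z = (R + 0.5 - E[R]) / SD[R] = (5 + 0.5 - 6.0000) / 1.4907 = -0.3354.
Step 5: Two-sided p-value via normal approximation = 2*(1 - Phi(|z|)) = 0.737316.
Step 6: alpha = 0.05. fail to reject H0.

R = 5, z = -0.3354, p = 0.737316, fail to reject H0.


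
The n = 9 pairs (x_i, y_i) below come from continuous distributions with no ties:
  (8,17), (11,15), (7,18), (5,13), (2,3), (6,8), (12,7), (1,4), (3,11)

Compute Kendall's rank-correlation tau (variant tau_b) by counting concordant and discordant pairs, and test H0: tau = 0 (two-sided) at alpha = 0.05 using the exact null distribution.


Step 1: Enumerate the 36 unordered pairs (i,j) with i<j and classify each by sign(x_j-x_i) * sign(y_j-y_i).
  (1,2):dx=+3,dy=-2->D; (1,3):dx=-1,dy=+1->D; (1,4):dx=-3,dy=-4->C; (1,5):dx=-6,dy=-14->C
  (1,6):dx=-2,dy=-9->C; (1,7):dx=+4,dy=-10->D; (1,8):dx=-7,dy=-13->C; (1,9):dx=-5,dy=-6->C
  (2,3):dx=-4,dy=+3->D; (2,4):dx=-6,dy=-2->C; (2,5):dx=-9,dy=-12->C; (2,6):dx=-5,dy=-7->C
  (2,7):dx=+1,dy=-8->D; (2,8):dx=-10,dy=-11->C; (2,9):dx=-8,dy=-4->C; (3,4):dx=-2,dy=-5->C
  (3,5):dx=-5,dy=-15->C; (3,6):dx=-1,dy=-10->C; (3,7):dx=+5,dy=-11->D; (3,8):dx=-6,dy=-14->C
  (3,9):dx=-4,dy=-7->C; (4,5):dx=-3,dy=-10->C; (4,6):dx=+1,dy=-5->D; (4,7):dx=+7,dy=-6->D
  (4,8):dx=-4,dy=-9->C; (4,9):dx=-2,dy=-2->C; (5,6):dx=+4,dy=+5->C; (5,7):dx=+10,dy=+4->C
  (5,8):dx=-1,dy=+1->D; (5,9):dx=+1,dy=+8->C; (6,7):dx=+6,dy=-1->D; (6,8):dx=-5,dy=-4->C
  (6,9):dx=-3,dy=+3->D; (7,8):dx=-11,dy=-3->C; (7,9):dx=-9,dy=+4->D; (8,9):dx=+2,dy=+7->C
Step 2: C = 24, D = 12, total pairs = 36.
Step 3: tau = (C - D)/(n(n-1)/2) = (24 - 12)/36 = 0.333333.
Step 4: Exact two-sided p-value (enumerate n! = 362880 permutations of y under H0): p = 0.259518.
Step 5: alpha = 0.05. fail to reject H0.

tau_b = 0.3333 (C=24, D=12), p = 0.259518, fail to reject H0.


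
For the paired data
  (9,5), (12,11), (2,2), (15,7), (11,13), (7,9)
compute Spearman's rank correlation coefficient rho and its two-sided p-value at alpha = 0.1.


Step 1: Rank x and y separately (midranks; no ties here).
rank(x): 9->3, 12->5, 2->1, 15->6, 11->4, 7->2
rank(y): 5->2, 11->5, 2->1, 7->3, 13->6, 9->4
Step 2: d_i = R_x(i) - R_y(i); compute d_i^2.
  (3-2)^2=1, (5-5)^2=0, (1-1)^2=0, (6-3)^2=9, (4-6)^2=4, (2-4)^2=4
sum(d^2) = 18.
Step 3: rho = 1 - 6*18 / (6*(6^2 - 1)) = 1 - 108/210 = 0.485714.
Step 4: Under H0, t = rho * sqrt((n-2)/(1-rho^2)) = 1.1113 ~ t(4).
Step 5: Two-sided p-value from the t-distribution with 4 df = 0.328723.
Step 6: alpha = 0.1. fail to reject H0.

rho = 0.4857, p = 0.328723, fail to reject H0 at alpha = 0.1.


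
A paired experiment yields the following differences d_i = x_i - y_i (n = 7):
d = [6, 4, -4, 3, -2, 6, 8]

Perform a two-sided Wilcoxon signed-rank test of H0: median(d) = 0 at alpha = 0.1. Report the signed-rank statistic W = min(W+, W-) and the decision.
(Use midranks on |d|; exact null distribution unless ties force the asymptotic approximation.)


Step 1: Drop any zero differences (none here) and take |d_i|.
|d| = [6, 4, 4, 3, 2, 6, 8]
Step 2: Midrank |d_i| (ties get averaged ranks).
ranks: |6|->5.5, |4|->3.5, |4|->3.5, |3|->2, |2|->1, |6|->5.5, |8|->7
Step 3: Attach original signs; sum ranks with positive sign and with negative sign.
W+ = 5.5 + 3.5 + 2 + 5.5 + 7 = 23.5
W- = 3.5 + 1 = 4.5
(Check: W+ + W- = 28 should equal n(n+1)/2 = 28.)
Step 4: Test statistic W = min(W+, W-) = 4.5.
Step 5: Ties in |d|, so use the tie-corrected normal approximation.
        E[W] = n(n+1)/4 = 7*8/4 = 14.
        Tie groups: |d|=4 (t=2), |d|=6 (t=2); sum(t^3 - t) = 12.
        Var[W] = n(n+1)(2n+1)/24 - sum(t^3-t)/48 = 840/24 - 12/48 = 34.75.
        z = (W - E[W]) / sqrt(Var[W]) = (4.5 - 14) / 5.8949 = -1.6116.
        Two-sided p = 2*Phi(z) = 0.107058.
Step 6: alpha = 0.1. fail to reject H0.

W+ = 23.5, W- = 4.5, W = min = 4.5, p = 0.107058, fail to reject H0.


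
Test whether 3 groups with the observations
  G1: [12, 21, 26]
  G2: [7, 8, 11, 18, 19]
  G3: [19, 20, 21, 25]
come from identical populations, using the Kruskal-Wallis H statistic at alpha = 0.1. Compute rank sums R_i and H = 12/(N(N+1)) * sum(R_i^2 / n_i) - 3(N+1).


Step 1: Combine all N = 12 observations and assign midranks.
sorted (value, group, rank): (7,G2,1), (8,G2,2), (11,G2,3), (12,G1,4), (18,G2,5), (19,G2,6.5), (19,G3,6.5), (20,G3,8), (21,G1,9.5), (21,G3,9.5), (25,G3,11), (26,G1,12)
Step 2: Sum ranks within each group.
R_1 = 25.5 (n_1 = 3)
R_2 = 17.5 (n_2 = 5)
R_3 = 35 (n_3 = 4)
Step 3: H = 12/(N(N+1)) * sum(R_i^2/n_i) - 3(N+1)
     = 12/(12*13) * (25.5^2/3 + 17.5^2/5 + 35^2/4) - 3*13
     = 0.076923 * 584.25 - 39
     = 5.942308.
Step 4: Ties present; correction factor C = 1 - 12/(12^3 - 12) = 0.993007. Corrected H = 5.942308 / 0.993007 = 5.984155.
Step 5: Under H0, H ~ chi^2(2); p-value = 0.050183.
Step 6: alpha = 0.1. reject H0.

H = 5.9842, df = 2, p = 0.050183, reject H0.


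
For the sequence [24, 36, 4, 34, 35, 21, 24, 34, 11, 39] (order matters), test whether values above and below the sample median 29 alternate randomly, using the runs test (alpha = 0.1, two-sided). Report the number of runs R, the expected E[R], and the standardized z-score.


Step 1: Compute median = 29; label A = above, B = below.
Labels in order: BABAABBABA  (n_A = 5, n_B = 5)
Step 2: Count runs R = 8.
Step 3: Under H0 (random ordering), E[R] = 2*n_A*n_B/(n_A+n_B) + 1 = 2*5*5/10 + 1 = 6.0000.
        Var[R] = 2*n_A*n_B*(2*n_A*n_B - n_A - n_B) / ((n_A+n_B)^2 * (n_A+n_B-1)) = 2000/900 = 2.2222.
        SD[R] = 1.4907.
Step 4: Continuity-corrected z = (R - 0.5 - E[R]) / SD[R] = (8 - 0.5 - 6.0000) / 1.4907 = 1.0062.
Step 5: Two-sided p-value via normal approximation = 2*(1 - Phi(|z|)) = 0.314305.
Step 6: alpha = 0.1. fail to reject H0.

R = 8, z = 1.0062, p = 0.314305, fail to reject H0.


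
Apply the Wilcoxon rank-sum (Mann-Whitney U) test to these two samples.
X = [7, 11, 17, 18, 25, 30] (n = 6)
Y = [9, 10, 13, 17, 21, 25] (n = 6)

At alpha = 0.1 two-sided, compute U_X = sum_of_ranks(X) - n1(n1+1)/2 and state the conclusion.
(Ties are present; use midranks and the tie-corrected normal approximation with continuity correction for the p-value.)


Step 1: Combine and sort all 12 observations; assign midranks.
sorted (value, group): (7,X), (9,Y), (10,Y), (11,X), (13,Y), (17,X), (17,Y), (18,X), (21,Y), (25,X), (25,Y), (30,X)
ranks: 7->1, 9->2, 10->3, 11->4, 13->5, 17->6.5, 17->6.5, 18->8, 21->9, 25->10.5, 25->10.5, 30->12
Step 2: Rank sum for X: R1 = 1 + 4 + 6.5 + 8 + 10.5 + 12 = 42.
Step 3: U_X = R1 - n1(n1+1)/2 = 42 - 6*7/2 = 42 - 21 = 21.
       U_Y = n1*n2 - U_X = 36 - 21 = 15.
Step 4: Ties are present, so use the tie-corrected normal approximation (with continuity correction) for the p-value.
Step 5: p-value = 0.687885; compare to alpha = 0.1. fail to reject H0.

U_X = 21, p = 0.687885, fail to reject H0 at alpha = 0.1.


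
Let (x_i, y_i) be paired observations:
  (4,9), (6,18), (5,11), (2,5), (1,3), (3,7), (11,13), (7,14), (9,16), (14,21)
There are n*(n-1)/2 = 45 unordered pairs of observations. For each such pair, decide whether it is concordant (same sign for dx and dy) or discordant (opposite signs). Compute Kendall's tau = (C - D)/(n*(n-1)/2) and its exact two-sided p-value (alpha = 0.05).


Step 1: Enumerate the 45 unordered pairs (i,j) with i<j and classify each by sign(x_j-x_i) * sign(y_j-y_i).
  (1,2):dx=+2,dy=+9->C; (1,3):dx=+1,dy=+2->C; (1,4):dx=-2,dy=-4->C; (1,5):dx=-3,dy=-6->C
  (1,6):dx=-1,dy=-2->C; (1,7):dx=+7,dy=+4->C; (1,8):dx=+3,dy=+5->C; (1,9):dx=+5,dy=+7->C
  (1,10):dx=+10,dy=+12->C; (2,3):dx=-1,dy=-7->C; (2,4):dx=-4,dy=-13->C; (2,5):dx=-5,dy=-15->C
  (2,6):dx=-3,dy=-11->C; (2,7):dx=+5,dy=-5->D; (2,8):dx=+1,dy=-4->D; (2,9):dx=+3,dy=-2->D
  (2,10):dx=+8,dy=+3->C; (3,4):dx=-3,dy=-6->C; (3,5):dx=-4,dy=-8->C; (3,6):dx=-2,dy=-4->C
  (3,7):dx=+6,dy=+2->C; (3,8):dx=+2,dy=+3->C; (3,9):dx=+4,dy=+5->C; (3,10):dx=+9,dy=+10->C
  (4,5):dx=-1,dy=-2->C; (4,6):dx=+1,dy=+2->C; (4,7):dx=+9,dy=+8->C; (4,8):dx=+5,dy=+9->C
  (4,9):dx=+7,dy=+11->C; (4,10):dx=+12,dy=+16->C; (5,6):dx=+2,dy=+4->C; (5,7):dx=+10,dy=+10->C
  (5,8):dx=+6,dy=+11->C; (5,9):dx=+8,dy=+13->C; (5,10):dx=+13,dy=+18->C; (6,7):dx=+8,dy=+6->C
  (6,8):dx=+4,dy=+7->C; (6,9):dx=+6,dy=+9->C; (6,10):dx=+11,dy=+14->C; (7,8):dx=-4,dy=+1->D
  (7,9):dx=-2,dy=+3->D; (7,10):dx=+3,dy=+8->C; (8,9):dx=+2,dy=+2->C; (8,10):dx=+7,dy=+7->C
  (9,10):dx=+5,dy=+5->C
Step 2: C = 40, D = 5, total pairs = 45.
Step 3: tau = (C - D)/(n(n-1)/2) = (40 - 5)/45 = 0.777778.
Step 4: Exact two-sided p-value (enumerate n! = 3628800 permutations of y under H0): p = 0.000946.
Step 5: alpha = 0.05. reject H0.

tau_b = 0.7778 (C=40, D=5), p = 0.000946, reject H0.


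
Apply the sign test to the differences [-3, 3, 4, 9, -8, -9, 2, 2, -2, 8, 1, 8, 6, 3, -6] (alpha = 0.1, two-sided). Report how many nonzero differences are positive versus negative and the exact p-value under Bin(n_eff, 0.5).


Step 1: Discard zero differences. Original n = 15; n_eff = number of nonzero differences = 15.
Nonzero differences (with sign): -3, +3, +4, +9, -8, -9, +2, +2, -2, +8, +1, +8, +6, +3, -6
Step 2: Count signs: positive = 10, negative = 5.
Step 3: Under H0: P(positive) = 0.5, so the number of positives S ~ Bin(15, 0.5).
Step 4: Two-sided exact p-value = sum of Bin(15,0.5) probabilities at or below the observed probability = 0.301758.
Step 5: alpha = 0.1. fail to reject H0.

n_eff = 15, pos = 10, neg = 5, p = 0.301758, fail to reject H0.


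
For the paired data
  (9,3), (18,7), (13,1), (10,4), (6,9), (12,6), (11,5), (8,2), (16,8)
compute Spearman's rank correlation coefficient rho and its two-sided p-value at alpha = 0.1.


Step 1: Rank x and y separately (midranks; no ties here).
rank(x): 9->3, 18->9, 13->7, 10->4, 6->1, 12->6, 11->5, 8->2, 16->8
rank(y): 3->3, 7->7, 1->1, 4->4, 9->9, 6->6, 5->5, 2->2, 8->8
Step 2: d_i = R_x(i) - R_y(i); compute d_i^2.
  (3-3)^2=0, (9-7)^2=4, (7-1)^2=36, (4-4)^2=0, (1-9)^2=64, (6-6)^2=0, (5-5)^2=0, (2-2)^2=0, (8-8)^2=0
sum(d^2) = 104.
Step 3: rho = 1 - 6*104 / (9*(9^2 - 1)) = 1 - 624/720 = 0.133333.
Step 4: Under H0, t = rho * sqrt((n-2)/(1-rho^2)) = 0.3559 ~ t(7).
Step 5: Two-sided p-value from the t-distribution with 7 df = 0.732368.
Step 6: alpha = 0.1. fail to reject H0.

rho = 0.1333, p = 0.732368, fail to reject H0 at alpha = 0.1.


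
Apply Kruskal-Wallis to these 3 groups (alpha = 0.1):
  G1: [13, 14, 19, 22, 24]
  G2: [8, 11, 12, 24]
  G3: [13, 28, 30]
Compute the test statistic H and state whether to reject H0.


Step 1: Combine all N = 12 observations and assign midranks.
sorted (value, group, rank): (8,G2,1), (11,G2,2), (12,G2,3), (13,G1,4.5), (13,G3,4.5), (14,G1,6), (19,G1,7), (22,G1,8), (24,G1,9.5), (24,G2,9.5), (28,G3,11), (30,G3,12)
Step 2: Sum ranks within each group.
R_1 = 35 (n_1 = 5)
R_2 = 15.5 (n_2 = 4)
R_3 = 27.5 (n_3 = 3)
Step 3: H = 12/(N(N+1)) * sum(R_i^2/n_i) - 3(N+1)
     = 12/(12*13) * (35^2/5 + 15.5^2/4 + 27.5^2/3) - 3*13
     = 0.076923 * 557.146 - 39
     = 3.857372.
Step 4: Ties present; correction factor C = 1 - 12/(12^3 - 12) = 0.993007. Corrected H = 3.857372 / 0.993007 = 3.884536.
Step 5: Under H0, H ~ chi^2(2); p-value = 0.143378.
Step 6: alpha = 0.1. fail to reject H0.

H = 3.8845, df = 2, p = 0.143378, fail to reject H0.


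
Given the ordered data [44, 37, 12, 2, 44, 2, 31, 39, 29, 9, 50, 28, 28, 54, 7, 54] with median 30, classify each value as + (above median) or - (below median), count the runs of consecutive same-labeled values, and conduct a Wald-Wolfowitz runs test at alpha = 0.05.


Step 1: Compute median = 30; label A = above, B = below.
Labels in order: AABBABAABBABBABA  (n_A = 8, n_B = 8)
Step 2: Count runs R = 11.
Step 3: Under H0 (random ordering), E[R] = 2*n_A*n_B/(n_A+n_B) + 1 = 2*8*8/16 + 1 = 9.0000.
        Var[R] = 2*n_A*n_B*(2*n_A*n_B - n_A - n_B) / ((n_A+n_B)^2 * (n_A+n_B-1)) = 14336/3840 = 3.7333.
        SD[R] = 1.9322.
Step 4: Continuity-corrected z = (R - 0.5 - E[R]) / SD[R] = (11 - 0.5 - 9.0000) / 1.9322 = 0.7763.
Step 5: Two-sided p-value via normal approximation = 2*(1 - Phi(|z|)) = 0.437558.
Step 6: alpha = 0.05. fail to reject H0.

R = 11, z = 0.7763, p = 0.437558, fail to reject H0.


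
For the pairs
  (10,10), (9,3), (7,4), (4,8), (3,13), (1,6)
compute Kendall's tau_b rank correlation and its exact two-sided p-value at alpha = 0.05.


Step 1: Enumerate the 15 unordered pairs (i,j) with i<j and classify each by sign(x_j-x_i) * sign(y_j-y_i).
  (1,2):dx=-1,dy=-7->C; (1,3):dx=-3,dy=-6->C; (1,4):dx=-6,dy=-2->C; (1,5):dx=-7,dy=+3->D
  (1,6):dx=-9,dy=-4->C; (2,3):dx=-2,dy=+1->D; (2,4):dx=-5,dy=+5->D; (2,5):dx=-6,dy=+10->D
  (2,6):dx=-8,dy=+3->D; (3,4):dx=-3,dy=+4->D; (3,5):dx=-4,dy=+9->D; (3,6):dx=-6,dy=+2->D
  (4,5):dx=-1,dy=+5->D; (4,6):dx=-3,dy=-2->C; (5,6):dx=-2,dy=-7->C
Step 2: C = 6, D = 9, total pairs = 15.
Step 3: tau = (C - D)/(n(n-1)/2) = (6 - 9)/15 = -0.200000.
Step 4: Exact two-sided p-value (enumerate n! = 720 permutations of y under H0): p = 0.719444.
Step 5: alpha = 0.05. fail to reject H0.

tau_b = -0.2000 (C=6, D=9), p = 0.719444, fail to reject H0.


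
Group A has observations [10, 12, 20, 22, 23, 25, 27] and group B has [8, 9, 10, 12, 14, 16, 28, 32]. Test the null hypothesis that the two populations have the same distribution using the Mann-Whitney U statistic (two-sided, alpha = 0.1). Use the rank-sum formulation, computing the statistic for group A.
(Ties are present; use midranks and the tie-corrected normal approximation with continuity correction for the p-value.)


Step 1: Combine and sort all 15 observations; assign midranks.
sorted (value, group): (8,Y), (9,Y), (10,X), (10,Y), (12,X), (12,Y), (14,Y), (16,Y), (20,X), (22,X), (23,X), (25,X), (27,X), (28,Y), (32,Y)
ranks: 8->1, 9->2, 10->3.5, 10->3.5, 12->5.5, 12->5.5, 14->7, 16->8, 20->9, 22->10, 23->11, 25->12, 27->13, 28->14, 32->15
Step 2: Rank sum for X: R1 = 3.5 + 5.5 + 9 + 10 + 11 + 12 + 13 = 64.
Step 3: U_X = R1 - n1(n1+1)/2 = 64 - 7*8/2 = 64 - 28 = 36.
       U_Y = n1*n2 - U_X = 56 - 36 = 20.
Step 4: Ties are present, so use the tie-corrected normal approximation (with continuity correction) for the p-value.
Step 5: p-value = 0.384568; compare to alpha = 0.1. fail to reject H0.

U_X = 36, p = 0.384568, fail to reject H0 at alpha = 0.1.


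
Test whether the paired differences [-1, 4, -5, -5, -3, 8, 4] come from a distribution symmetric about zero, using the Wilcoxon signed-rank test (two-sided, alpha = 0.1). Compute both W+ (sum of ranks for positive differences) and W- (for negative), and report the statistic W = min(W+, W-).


Step 1: Drop any zero differences (none here) and take |d_i|.
|d| = [1, 4, 5, 5, 3, 8, 4]
Step 2: Midrank |d_i| (ties get averaged ranks).
ranks: |1|->1, |4|->3.5, |5|->5.5, |5|->5.5, |3|->2, |8|->7, |4|->3.5
Step 3: Attach original signs; sum ranks with positive sign and with negative sign.
W+ = 3.5 + 7 + 3.5 = 14
W- = 1 + 5.5 + 5.5 + 2 = 14
(Check: W+ + W- = 28 should equal n(n+1)/2 = 28.)
Step 4: Test statistic W = min(W+, W-) = 14.
Step 5: Ties in |d|, so use the tie-corrected normal approximation.
        E[W] = n(n+1)/4 = 7*8/4 = 14.
        Tie groups: |d|=4 (t=2), |d|=5 (t=2); sum(t^3 - t) = 12.
        Var[W] = n(n+1)(2n+1)/24 - sum(t^3-t)/48 = 840/24 - 12/48 = 34.75.
        z = (W - E[W]) / sqrt(Var[W]) = (14 - 14) / 5.8949 = 0.0000.
        Two-sided p = 2*Phi(z) = 1.000000.
Step 6: alpha = 0.1. fail to reject H0.

W+ = 14, W- = 14, W = min = 14, p = 1.000000, fail to reject H0.


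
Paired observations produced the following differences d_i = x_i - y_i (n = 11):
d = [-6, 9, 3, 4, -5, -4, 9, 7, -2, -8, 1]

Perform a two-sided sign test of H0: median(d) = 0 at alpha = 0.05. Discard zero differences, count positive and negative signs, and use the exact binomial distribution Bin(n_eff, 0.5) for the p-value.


Step 1: Discard zero differences. Original n = 11; n_eff = number of nonzero differences = 11.
Nonzero differences (with sign): -6, +9, +3, +4, -5, -4, +9, +7, -2, -8, +1
Step 2: Count signs: positive = 6, negative = 5.
Step 3: Under H0: P(positive) = 0.5, so the number of positives S ~ Bin(11, 0.5).
Step 4: Two-sided exact p-value = sum of Bin(11,0.5) probabilities at or below the observed probability = 1.000000.
Step 5: alpha = 0.05. fail to reject H0.

n_eff = 11, pos = 6, neg = 5, p = 1.000000, fail to reject H0.


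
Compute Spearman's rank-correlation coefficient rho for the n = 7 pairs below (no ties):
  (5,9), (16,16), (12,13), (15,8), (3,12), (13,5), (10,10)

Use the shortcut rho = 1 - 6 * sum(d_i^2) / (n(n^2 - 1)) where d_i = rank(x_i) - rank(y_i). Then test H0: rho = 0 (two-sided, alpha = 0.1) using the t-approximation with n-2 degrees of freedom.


Step 1: Rank x and y separately (midranks; no ties here).
rank(x): 5->2, 16->7, 12->4, 15->6, 3->1, 13->5, 10->3
rank(y): 9->3, 16->7, 13->6, 8->2, 12->5, 5->1, 10->4
Step 2: d_i = R_x(i) - R_y(i); compute d_i^2.
  (2-3)^2=1, (7-7)^2=0, (4-6)^2=4, (6-2)^2=16, (1-5)^2=16, (5-1)^2=16, (3-4)^2=1
sum(d^2) = 54.
Step 3: rho = 1 - 6*54 / (7*(7^2 - 1)) = 1 - 324/336 = 0.035714.
Step 4: Under H0, t = rho * sqrt((n-2)/(1-rho^2)) = 0.0799 ~ t(5).
Step 5: Two-sided p-value from the t-distribution with 5 df = 0.939408.
Step 6: alpha = 0.1. fail to reject H0.

rho = 0.0357, p = 0.939408, fail to reject H0 at alpha = 0.1.


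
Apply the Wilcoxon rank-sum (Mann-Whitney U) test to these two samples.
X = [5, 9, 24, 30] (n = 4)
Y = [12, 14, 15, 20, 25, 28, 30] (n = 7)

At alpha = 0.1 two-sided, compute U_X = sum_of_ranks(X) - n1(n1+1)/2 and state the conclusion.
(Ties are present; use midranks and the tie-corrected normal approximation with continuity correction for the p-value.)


Step 1: Combine and sort all 11 observations; assign midranks.
sorted (value, group): (5,X), (9,X), (12,Y), (14,Y), (15,Y), (20,Y), (24,X), (25,Y), (28,Y), (30,X), (30,Y)
ranks: 5->1, 9->2, 12->3, 14->4, 15->5, 20->6, 24->7, 25->8, 28->9, 30->10.5, 30->10.5
Step 2: Rank sum for X: R1 = 1 + 2 + 7 + 10.5 = 20.5.
Step 3: U_X = R1 - n1(n1+1)/2 = 20.5 - 4*5/2 = 20.5 - 10 = 10.5.
       U_Y = n1*n2 - U_X = 28 - 10.5 = 17.5.
Step 4: Ties are present, so use the tie-corrected normal approximation (with continuity correction) for the p-value.
Step 5: p-value = 0.569872; compare to alpha = 0.1. fail to reject H0.

U_X = 10.5, p = 0.569872, fail to reject H0 at alpha = 0.1.


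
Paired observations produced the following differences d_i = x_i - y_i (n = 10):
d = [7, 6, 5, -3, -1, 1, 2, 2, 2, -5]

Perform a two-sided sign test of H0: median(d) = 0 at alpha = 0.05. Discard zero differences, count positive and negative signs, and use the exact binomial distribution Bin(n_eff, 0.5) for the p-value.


Step 1: Discard zero differences. Original n = 10; n_eff = number of nonzero differences = 10.
Nonzero differences (with sign): +7, +6, +5, -3, -1, +1, +2, +2, +2, -5
Step 2: Count signs: positive = 7, negative = 3.
Step 3: Under H0: P(positive) = 0.5, so the number of positives S ~ Bin(10, 0.5).
Step 4: Two-sided exact p-value = sum of Bin(10,0.5) probabilities at or below the observed probability = 0.343750.
Step 5: alpha = 0.05. fail to reject H0.

n_eff = 10, pos = 7, neg = 3, p = 0.343750, fail to reject H0.


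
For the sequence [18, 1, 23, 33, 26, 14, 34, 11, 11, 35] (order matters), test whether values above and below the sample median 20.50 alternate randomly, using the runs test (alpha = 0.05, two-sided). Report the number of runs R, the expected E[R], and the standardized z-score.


Step 1: Compute median = 20.50; label A = above, B = below.
Labels in order: BBAAABABBA  (n_A = 5, n_B = 5)
Step 2: Count runs R = 6.
Step 3: Under H0 (random ordering), E[R] = 2*n_A*n_B/(n_A+n_B) + 1 = 2*5*5/10 + 1 = 6.0000.
        Var[R] = 2*n_A*n_B*(2*n_A*n_B - n_A - n_B) / ((n_A+n_B)^2 * (n_A+n_B-1)) = 2000/900 = 2.2222.
        SD[R] = 1.4907.
Step 4: R = E[R], so z = 0 with no continuity correction.
Step 5: Two-sided p-value via normal approximation = 2*(1 - Phi(|z|)) = 1.000000.
Step 6: alpha = 0.05. fail to reject H0.

R = 6, z = 0.0000, p = 1.000000, fail to reject H0.


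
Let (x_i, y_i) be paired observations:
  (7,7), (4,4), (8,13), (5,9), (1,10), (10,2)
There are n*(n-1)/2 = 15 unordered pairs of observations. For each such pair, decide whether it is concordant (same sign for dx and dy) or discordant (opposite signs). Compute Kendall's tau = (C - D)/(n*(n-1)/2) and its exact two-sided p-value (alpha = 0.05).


Step 1: Enumerate the 15 unordered pairs (i,j) with i<j and classify each by sign(x_j-x_i) * sign(y_j-y_i).
  (1,2):dx=-3,dy=-3->C; (1,3):dx=+1,dy=+6->C; (1,4):dx=-2,dy=+2->D; (1,5):dx=-6,dy=+3->D
  (1,6):dx=+3,dy=-5->D; (2,3):dx=+4,dy=+9->C; (2,4):dx=+1,dy=+5->C; (2,5):dx=-3,dy=+6->D
  (2,6):dx=+6,dy=-2->D; (3,4):dx=-3,dy=-4->C; (3,5):dx=-7,dy=-3->C; (3,6):dx=+2,dy=-11->D
  (4,5):dx=-4,dy=+1->D; (4,6):dx=+5,dy=-7->D; (5,6):dx=+9,dy=-8->D
Step 2: C = 6, D = 9, total pairs = 15.
Step 3: tau = (C - D)/(n(n-1)/2) = (6 - 9)/15 = -0.200000.
Step 4: Exact two-sided p-value (enumerate n! = 720 permutations of y under H0): p = 0.719444.
Step 5: alpha = 0.05. fail to reject H0.

tau_b = -0.2000 (C=6, D=9), p = 0.719444, fail to reject H0.


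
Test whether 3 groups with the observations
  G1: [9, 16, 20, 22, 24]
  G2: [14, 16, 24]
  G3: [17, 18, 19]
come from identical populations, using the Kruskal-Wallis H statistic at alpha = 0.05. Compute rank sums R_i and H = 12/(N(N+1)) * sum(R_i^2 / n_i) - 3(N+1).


Step 1: Combine all N = 11 observations and assign midranks.
sorted (value, group, rank): (9,G1,1), (14,G2,2), (16,G1,3.5), (16,G2,3.5), (17,G3,5), (18,G3,6), (19,G3,7), (20,G1,8), (22,G1,9), (24,G1,10.5), (24,G2,10.5)
Step 2: Sum ranks within each group.
R_1 = 32 (n_1 = 5)
R_2 = 16 (n_2 = 3)
R_3 = 18 (n_3 = 3)
Step 3: H = 12/(N(N+1)) * sum(R_i^2/n_i) - 3(N+1)
     = 12/(11*12) * (32^2/5 + 16^2/3 + 18^2/3) - 3*12
     = 0.090909 * 398.133 - 36
     = 0.193939.
Step 4: Ties present; correction factor C = 1 - 12/(11^3 - 11) = 0.990909. Corrected H = 0.193939 / 0.990909 = 0.195719.
Step 5: Under H0, H ~ chi^2(2); p-value = 0.906776.
Step 6: alpha = 0.05. fail to reject H0.

H = 0.1957, df = 2, p = 0.906776, fail to reject H0.


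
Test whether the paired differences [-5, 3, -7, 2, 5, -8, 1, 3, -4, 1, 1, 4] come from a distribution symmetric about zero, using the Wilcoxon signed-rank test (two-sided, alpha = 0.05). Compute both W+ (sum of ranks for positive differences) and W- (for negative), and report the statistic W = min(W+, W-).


Step 1: Drop any zero differences (none here) and take |d_i|.
|d| = [5, 3, 7, 2, 5, 8, 1, 3, 4, 1, 1, 4]
Step 2: Midrank |d_i| (ties get averaged ranks).
ranks: |5|->9.5, |3|->5.5, |7|->11, |2|->4, |5|->9.5, |8|->12, |1|->2, |3|->5.5, |4|->7.5, |1|->2, |1|->2, |4|->7.5
Step 3: Attach original signs; sum ranks with positive sign and with negative sign.
W+ = 5.5 + 4 + 9.5 + 2 + 5.5 + 2 + 2 + 7.5 = 38
W- = 9.5 + 11 + 12 + 7.5 = 40
(Check: W+ + W- = 78 should equal n(n+1)/2 = 78.)
Step 4: Test statistic W = min(W+, W-) = 38.
Step 5: Ties in |d|, so use the tie-corrected normal approximation.
        E[W] = n(n+1)/4 = 12*13/4 = 39.
        Tie groups: |d|=1 (t=3), |d|=3 (t=2), |d|=4 (t=2), |d|=5 (t=2); sum(t^3 - t) = 42.
        Var[W] = n(n+1)(2n+1)/24 - sum(t^3-t)/48 = 3900/24 - 42/48 = 161.625.
        z = (W - E[W]) / sqrt(Var[W]) = (38 - 39) / 12.7132 = -0.0787.
        Two-sided p = 2*Phi(z) = 0.937304.
Step 6: alpha = 0.05. fail to reject H0.

W+ = 38, W- = 40, W = min = 38, p = 0.937304, fail to reject H0.


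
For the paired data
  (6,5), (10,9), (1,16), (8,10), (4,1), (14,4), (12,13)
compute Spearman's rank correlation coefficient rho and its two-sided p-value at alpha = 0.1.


Step 1: Rank x and y separately (midranks; no ties here).
rank(x): 6->3, 10->5, 1->1, 8->4, 4->2, 14->7, 12->6
rank(y): 5->3, 9->4, 16->7, 10->5, 1->1, 4->2, 13->6
Step 2: d_i = R_x(i) - R_y(i); compute d_i^2.
  (3-3)^2=0, (5-4)^2=1, (1-7)^2=36, (4-5)^2=1, (2-1)^2=1, (7-2)^2=25, (6-6)^2=0
sum(d^2) = 64.
Step 3: rho = 1 - 6*64 / (7*(7^2 - 1)) = 1 - 384/336 = -0.142857.
Step 4: Under H0, t = rho * sqrt((n-2)/(1-rho^2)) = -0.3227 ~ t(5).
Step 5: Two-sided p-value from the t-distribution with 5 df = 0.759945.
Step 6: alpha = 0.1. fail to reject H0.

rho = -0.1429, p = 0.759945, fail to reject H0 at alpha = 0.1.


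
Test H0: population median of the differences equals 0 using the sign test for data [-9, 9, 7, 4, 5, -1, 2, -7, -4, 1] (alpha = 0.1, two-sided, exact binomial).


Step 1: Discard zero differences. Original n = 10; n_eff = number of nonzero differences = 10.
Nonzero differences (with sign): -9, +9, +7, +4, +5, -1, +2, -7, -4, +1
Step 2: Count signs: positive = 6, negative = 4.
Step 3: Under H0: P(positive) = 0.5, so the number of positives S ~ Bin(10, 0.5).
Step 4: Two-sided exact p-value = sum of Bin(10,0.5) probabilities at or below the observed probability = 0.753906.
Step 5: alpha = 0.1. fail to reject H0.

n_eff = 10, pos = 6, neg = 4, p = 0.753906, fail to reject H0.


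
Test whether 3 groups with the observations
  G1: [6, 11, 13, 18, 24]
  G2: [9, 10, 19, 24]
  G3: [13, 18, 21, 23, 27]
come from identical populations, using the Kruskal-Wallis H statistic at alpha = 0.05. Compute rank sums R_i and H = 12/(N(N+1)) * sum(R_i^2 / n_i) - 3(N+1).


Step 1: Combine all N = 14 observations and assign midranks.
sorted (value, group, rank): (6,G1,1), (9,G2,2), (10,G2,3), (11,G1,4), (13,G1,5.5), (13,G3,5.5), (18,G1,7.5), (18,G3,7.5), (19,G2,9), (21,G3,10), (23,G3,11), (24,G1,12.5), (24,G2,12.5), (27,G3,14)
Step 2: Sum ranks within each group.
R_1 = 30.5 (n_1 = 5)
R_2 = 26.5 (n_2 = 4)
R_3 = 48 (n_3 = 5)
Step 3: H = 12/(N(N+1)) * sum(R_i^2/n_i) - 3(N+1)
     = 12/(14*15) * (30.5^2/5 + 26.5^2/4 + 48^2/5) - 3*15
     = 0.057143 * 822.413 - 45
     = 1.995000.
Step 4: Ties present; correction factor C = 1 - 18/(14^3 - 14) = 0.993407. Corrected H = 1.995000 / 0.993407 = 2.008241.
Step 5: Under H0, H ~ chi^2(2); p-value = 0.366367.
Step 6: alpha = 0.05. fail to reject H0.

H = 2.0082, df = 2, p = 0.366367, fail to reject H0.


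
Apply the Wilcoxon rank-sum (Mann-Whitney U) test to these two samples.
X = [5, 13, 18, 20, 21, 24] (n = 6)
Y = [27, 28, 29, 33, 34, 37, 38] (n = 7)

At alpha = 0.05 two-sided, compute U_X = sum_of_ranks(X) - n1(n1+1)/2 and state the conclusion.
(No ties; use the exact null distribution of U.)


Step 1: Combine and sort all 13 observations; assign midranks.
sorted (value, group): (5,X), (13,X), (18,X), (20,X), (21,X), (24,X), (27,Y), (28,Y), (29,Y), (33,Y), (34,Y), (37,Y), (38,Y)
ranks: 5->1, 13->2, 18->3, 20->4, 21->5, 24->6, 27->7, 28->8, 29->9, 33->10, 34->11, 37->12, 38->13
Step 2: Rank sum for X: R1 = 1 + 2 + 3 + 4 + 5 + 6 = 21.
Step 3: U_X = R1 - n1(n1+1)/2 = 21 - 6*7/2 = 21 - 21 = 0.
       U_Y = n1*n2 - U_X = 42 - 0 = 42.
Step 4: No ties, so the exact null distribution of U (based on enumerating the C(13,6) = 1716 equally likely rank assignments) gives the two-sided p-value.
Step 5: p-value = 0.001166; compare to alpha = 0.05. reject H0.

U_X = 0, p = 0.001166, reject H0 at alpha = 0.05.


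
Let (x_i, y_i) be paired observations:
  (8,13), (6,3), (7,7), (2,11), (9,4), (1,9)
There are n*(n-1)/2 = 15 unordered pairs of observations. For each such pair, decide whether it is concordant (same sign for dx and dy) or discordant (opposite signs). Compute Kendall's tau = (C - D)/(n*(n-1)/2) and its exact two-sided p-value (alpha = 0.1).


Step 1: Enumerate the 15 unordered pairs (i,j) with i<j and classify each by sign(x_j-x_i) * sign(y_j-y_i).
  (1,2):dx=-2,dy=-10->C; (1,3):dx=-1,dy=-6->C; (1,4):dx=-6,dy=-2->C; (1,5):dx=+1,dy=-9->D
  (1,6):dx=-7,dy=-4->C; (2,3):dx=+1,dy=+4->C; (2,4):dx=-4,dy=+8->D; (2,5):dx=+3,dy=+1->C
  (2,6):dx=-5,dy=+6->D; (3,4):dx=-5,dy=+4->D; (3,5):dx=+2,dy=-3->D; (3,6):dx=-6,dy=+2->D
  (4,5):dx=+7,dy=-7->D; (4,6):dx=-1,dy=-2->C; (5,6):dx=-8,dy=+5->D
Step 2: C = 7, D = 8, total pairs = 15.
Step 3: tau = (C - D)/(n(n-1)/2) = (7 - 8)/15 = -0.066667.
Step 4: Exact two-sided p-value (enumerate n! = 720 permutations of y under H0): p = 1.000000.
Step 5: alpha = 0.1. fail to reject H0.

tau_b = -0.0667 (C=7, D=8), p = 1.000000, fail to reject H0.


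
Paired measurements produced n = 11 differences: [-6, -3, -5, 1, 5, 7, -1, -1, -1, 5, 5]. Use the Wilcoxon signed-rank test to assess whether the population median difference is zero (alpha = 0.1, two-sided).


Step 1: Drop any zero differences (none here) and take |d_i|.
|d| = [6, 3, 5, 1, 5, 7, 1, 1, 1, 5, 5]
Step 2: Midrank |d_i| (ties get averaged ranks).
ranks: |6|->10, |3|->5, |5|->7.5, |1|->2.5, |5|->7.5, |7|->11, |1|->2.5, |1|->2.5, |1|->2.5, |5|->7.5, |5|->7.5
Step 3: Attach original signs; sum ranks with positive sign and with negative sign.
W+ = 2.5 + 7.5 + 11 + 7.5 + 7.5 = 36
W- = 10 + 5 + 7.5 + 2.5 + 2.5 + 2.5 = 30
(Check: W+ + W- = 66 should equal n(n+1)/2 = 66.)
Step 4: Test statistic W = min(W+, W-) = 30.
Step 5: Ties in |d|, so use the tie-corrected normal approximation.
        E[W] = n(n+1)/4 = 11*12/4 = 33.
        Tie groups: |d|=1 (t=4), |d|=5 (t=4); sum(t^3 - t) = 120.
        Var[W] = n(n+1)(2n+1)/24 - sum(t^3-t)/48 = 3036/24 - 120/48 = 124.
        z = (W - E[W]) / sqrt(Var[W]) = (30 - 33) / 11.1355 = -0.2694.
        Two-sided p = 2*Phi(z) = 0.787616.
Step 6: alpha = 0.1. fail to reject H0.

W+ = 36, W- = 30, W = min = 30, p = 0.787616, fail to reject H0.


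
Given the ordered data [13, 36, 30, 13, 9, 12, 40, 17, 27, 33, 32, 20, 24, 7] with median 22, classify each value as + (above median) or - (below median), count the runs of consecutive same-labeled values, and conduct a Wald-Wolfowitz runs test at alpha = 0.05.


Step 1: Compute median = 22; label A = above, B = below.
Labels in order: BAABBBABAAABAB  (n_A = 7, n_B = 7)
Step 2: Count runs R = 9.
Step 3: Under H0 (random ordering), E[R] = 2*n_A*n_B/(n_A+n_B) + 1 = 2*7*7/14 + 1 = 8.0000.
        Var[R] = 2*n_A*n_B*(2*n_A*n_B - n_A - n_B) / ((n_A+n_B)^2 * (n_A+n_B-1)) = 8232/2548 = 3.2308.
        SD[R] = 1.7974.
Step 4: Continuity-corrected z = (R - 0.5 - E[R]) / SD[R] = (9 - 0.5 - 8.0000) / 1.7974 = 0.2782.
Step 5: Two-sided p-value via normal approximation = 2*(1 - Phi(|z|)) = 0.780879.
Step 6: alpha = 0.05. fail to reject H0.

R = 9, z = 0.2782, p = 0.780879, fail to reject H0.


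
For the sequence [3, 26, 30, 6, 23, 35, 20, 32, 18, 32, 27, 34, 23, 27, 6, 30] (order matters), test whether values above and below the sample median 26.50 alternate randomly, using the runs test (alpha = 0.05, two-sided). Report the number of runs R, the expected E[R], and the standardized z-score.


Step 1: Compute median = 26.50; label A = above, B = below.
Labels in order: BBABBABABAAABABA  (n_A = 8, n_B = 8)
Step 2: Count runs R = 12.
Step 3: Under H0 (random ordering), E[R] = 2*n_A*n_B/(n_A+n_B) + 1 = 2*8*8/16 + 1 = 9.0000.
        Var[R] = 2*n_A*n_B*(2*n_A*n_B - n_A - n_B) / ((n_A+n_B)^2 * (n_A+n_B-1)) = 14336/3840 = 3.7333.
        SD[R] = 1.9322.
Step 4: Continuity-corrected z = (R - 0.5 - E[R]) / SD[R] = (12 - 0.5 - 9.0000) / 1.9322 = 1.2939.
Step 5: Two-sided p-value via normal approximation = 2*(1 - Phi(|z|)) = 0.195709.
Step 6: alpha = 0.05. fail to reject H0.

R = 12, z = 1.2939, p = 0.195709, fail to reject H0.


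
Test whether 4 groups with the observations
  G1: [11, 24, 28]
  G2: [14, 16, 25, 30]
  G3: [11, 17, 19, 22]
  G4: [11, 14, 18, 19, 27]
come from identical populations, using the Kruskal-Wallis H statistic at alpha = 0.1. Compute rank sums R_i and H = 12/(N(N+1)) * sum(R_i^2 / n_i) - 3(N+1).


Step 1: Combine all N = 16 observations and assign midranks.
sorted (value, group, rank): (11,G1,2), (11,G3,2), (11,G4,2), (14,G2,4.5), (14,G4,4.5), (16,G2,6), (17,G3,7), (18,G4,8), (19,G3,9.5), (19,G4,9.5), (22,G3,11), (24,G1,12), (25,G2,13), (27,G4,14), (28,G1,15), (30,G2,16)
Step 2: Sum ranks within each group.
R_1 = 29 (n_1 = 3)
R_2 = 39.5 (n_2 = 4)
R_3 = 29.5 (n_3 = 4)
R_4 = 38 (n_4 = 5)
Step 3: H = 12/(N(N+1)) * sum(R_i^2/n_i) - 3(N+1)
     = 12/(16*17) * (29^2/3 + 39.5^2/4 + 29.5^2/4 + 38^2/5) - 3*17
     = 0.044118 * 1176.76 - 51
     = 0.915809.
Step 4: Ties present; correction factor C = 1 - 36/(16^3 - 16) = 0.991176. Corrected H = 0.915809 / 0.991176 = 0.923961.
Step 5: Under H0, H ~ chi^2(3); p-value = 0.819642.
Step 6: alpha = 0.1. fail to reject H0.

H = 0.9240, df = 3, p = 0.819642, fail to reject H0.


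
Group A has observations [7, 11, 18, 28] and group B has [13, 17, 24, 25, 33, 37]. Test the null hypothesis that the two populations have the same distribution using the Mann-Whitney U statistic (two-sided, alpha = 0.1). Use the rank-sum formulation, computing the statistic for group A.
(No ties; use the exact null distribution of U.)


Step 1: Combine and sort all 10 observations; assign midranks.
sorted (value, group): (7,X), (11,X), (13,Y), (17,Y), (18,X), (24,Y), (25,Y), (28,X), (33,Y), (37,Y)
ranks: 7->1, 11->2, 13->3, 17->4, 18->5, 24->6, 25->7, 28->8, 33->9, 37->10
Step 2: Rank sum for X: R1 = 1 + 2 + 5 + 8 = 16.
Step 3: U_X = R1 - n1(n1+1)/2 = 16 - 4*5/2 = 16 - 10 = 6.
       U_Y = n1*n2 - U_X = 24 - 6 = 18.
Step 4: No ties, so the exact null distribution of U (based on enumerating the C(10,4) = 210 equally likely rank assignments) gives the two-sided p-value.
Step 5: p-value = 0.257143; compare to alpha = 0.1. fail to reject H0.

U_X = 6, p = 0.257143, fail to reject H0 at alpha = 0.1.


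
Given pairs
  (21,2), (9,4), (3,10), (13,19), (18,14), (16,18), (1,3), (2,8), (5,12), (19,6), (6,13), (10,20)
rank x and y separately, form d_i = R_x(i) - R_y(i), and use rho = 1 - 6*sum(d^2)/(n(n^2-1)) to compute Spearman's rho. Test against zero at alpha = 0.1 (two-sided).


Step 1: Rank x and y separately (midranks; no ties here).
rank(x): 21->12, 9->6, 3->3, 13->8, 18->10, 16->9, 1->1, 2->2, 5->4, 19->11, 6->5, 10->7
rank(y): 2->1, 4->3, 10->6, 19->11, 14->9, 18->10, 3->2, 8->5, 12->7, 6->4, 13->8, 20->12
Step 2: d_i = R_x(i) - R_y(i); compute d_i^2.
  (12-1)^2=121, (6-3)^2=9, (3-6)^2=9, (8-11)^2=9, (10-9)^2=1, (9-10)^2=1, (1-2)^2=1, (2-5)^2=9, (4-7)^2=9, (11-4)^2=49, (5-8)^2=9, (7-12)^2=25
sum(d^2) = 252.
Step 3: rho = 1 - 6*252 / (12*(12^2 - 1)) = 1 - 1512/1716 = 0.118881.
Step 4: Under H0, t = rho * sqrt((n-2)/(1-rho^2)) = 0.3786 ~ t(10).
Step 5: Two-sided p-value from the t-distribution with 10 df = 0.712884.
Step 6: alpha = 0.1. fail to reject H0.

rho = 0.1189, p = 0.712884, fail to reject H0 at alpha = 0.1.


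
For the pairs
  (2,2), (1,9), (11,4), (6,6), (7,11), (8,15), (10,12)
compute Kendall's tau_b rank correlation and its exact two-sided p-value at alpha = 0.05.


Step 1: Enumerate the 21 unordered pairs (i,j) with i<j and classify each by sign(x_j-x_i) * sign(y_j-y_i).
  (1,2):dx=-1,dy=+7->D; (1,3):dx=+9,dy=+2->C; (1,4):dx=+4,dy=+4->C; (1,5):dx=+5,dy=+9->C
  (1,6):dx=+6,dy=+13->C; (1,7):dx=+8,dy=+10->C; (2,3):dx=+10,dy=-5->D; (2,4):dx=+5,dy=-3->D
  (2,5):dx=+6,dy=+2->C; (2,6):dx=+7,dy=+6->C; (2,7):dx=+9,dy=+3->C; (3,4):dx=-5,dy=+2->D
  (3,5):dx=-4,dy=+7->D; (3,6):dx=-3,dy=+11->D; (3,7):dx=-1,dy=+8->D; (4,5):dx=+1,dy=+5->C
  (4,6):dx=+2,dy=+9->C; (4,7):dx=+4,dy=+6->C; (5,6):dx=+1,dy=+4->C; (5,7):dx=+3,dy=+1->C
  (6,7):dx=+2,dy=-3->D
Step 2: C = 13, D = 8, total pairs = 21.
Step 3: tau = (C - D)/(n(n-1)/2) = (13 - 8)/21 = 0.238095.
Step 4: Exact two-sided p-value (enumerate n! = 5040 permutations of y under H0): p = 0.561905.
Step 5: alpha = 0.05. fail to reject H0.

tau_b = 0.2381 (C=13, D=8), p = 0.561905, fail to reject H0.
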